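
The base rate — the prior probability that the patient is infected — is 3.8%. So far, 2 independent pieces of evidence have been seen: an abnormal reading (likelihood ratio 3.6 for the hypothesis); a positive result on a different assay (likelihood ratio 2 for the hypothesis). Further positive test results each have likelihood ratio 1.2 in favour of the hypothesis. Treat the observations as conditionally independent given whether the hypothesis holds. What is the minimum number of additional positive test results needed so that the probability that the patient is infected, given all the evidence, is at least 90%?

Prior odds = 0.038/0.962 = 19/481.
Combined Bayes factor of the evidence already in hand = 3.6 × 2 = 7.2.
Odds after that evidence = (19/481) × 7.2 = 684/2405.
Target odds = 0.9/0.1 = 9.
Need 1.2ⁿ ≥ 9 ÷ (684/2405) = 2405/76.
1.2¹⁸ ≈26.6233 falls short of 2405/76 but 1.2¹⁹ ≈31.948 reaches it, so n = 19.

19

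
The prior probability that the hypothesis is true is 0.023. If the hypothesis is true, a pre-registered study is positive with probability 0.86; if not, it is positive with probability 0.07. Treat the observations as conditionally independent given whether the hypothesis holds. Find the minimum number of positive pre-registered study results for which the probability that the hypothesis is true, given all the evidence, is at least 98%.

4

Prior odds = 0.023/0.977 = 23/977.
Likelihood ratio of a positive = 0.86/0.07 = 86/7.
Target odds: 0.98 ÷ 0.02 = 49.
Require (86/7)ⁿ ≥ 49 ÷ (23/977) = 47873/23.
(86/7)³ = 636056/343 falls short of 47873/23 but (86/7)⁴ = 54700816/2401 reaches it, so n = 4.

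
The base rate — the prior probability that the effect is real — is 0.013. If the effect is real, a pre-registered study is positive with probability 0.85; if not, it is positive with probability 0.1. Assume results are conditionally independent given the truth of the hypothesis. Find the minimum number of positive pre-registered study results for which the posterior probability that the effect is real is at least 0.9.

Prior odds = 0.013/0.987 = 13/987.
Likelihood ratio of a positive = 0.85/0.1 = 8.5.
Target posterior odds = 0.9/0.1 = 9.
Need (13/987) × 8.5ⁿ ≥ 9, i.e. 8.5ⁿ ≥ 8883/13.
8.5³ = 614.125 falls short of 8883/13 but 8.5⁴ = 5220.0625 reaches it, so n = 4.

4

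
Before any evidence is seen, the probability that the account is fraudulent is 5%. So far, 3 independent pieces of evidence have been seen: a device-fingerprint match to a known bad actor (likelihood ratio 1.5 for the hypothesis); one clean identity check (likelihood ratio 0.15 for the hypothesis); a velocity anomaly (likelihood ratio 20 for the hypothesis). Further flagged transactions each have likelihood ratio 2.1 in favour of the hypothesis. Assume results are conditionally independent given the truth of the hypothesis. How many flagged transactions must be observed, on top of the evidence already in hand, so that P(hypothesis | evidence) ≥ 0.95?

6

Prior odds = 0.05/0.95 = 1/19.
Combined Bayes factor of the evidence already in hand = 1.5 × 0.15 × 20 = 4.5.
Odds after that evidence = (1/19) × 4.5 = 9/38.
Target odds = 0.95/0.05 = 19.
Need 2.1ⁿ ≥ 19 ÷ (9/38) = 722/9.
2.1⁵ = 4084101/100000 falls short of 722/9 but 2.1⁶ = 85766121/1000000 reaches it, so n = 6.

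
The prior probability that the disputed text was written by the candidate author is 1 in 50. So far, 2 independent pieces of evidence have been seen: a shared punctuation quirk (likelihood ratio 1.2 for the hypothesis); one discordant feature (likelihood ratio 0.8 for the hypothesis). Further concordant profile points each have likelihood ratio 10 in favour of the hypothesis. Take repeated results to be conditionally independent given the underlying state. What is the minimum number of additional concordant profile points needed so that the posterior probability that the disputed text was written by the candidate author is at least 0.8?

Prior odds = 0.02/0.98 = 1/49.
Combined Bayes factor of the evidence already in hand = 1.2 × 0.8 = 0.96.
Odds after that evidence = (1/49) × 0.96 = 24/1225.
Target odds = 0.8/0.2 = 4.
Need 10ⁿ ≥ 4 ÷ (24/1225) = 1225/6.
10² = 100 falls short of 1225/6 but 10³ = 1000 reaches it, so n = 3.

3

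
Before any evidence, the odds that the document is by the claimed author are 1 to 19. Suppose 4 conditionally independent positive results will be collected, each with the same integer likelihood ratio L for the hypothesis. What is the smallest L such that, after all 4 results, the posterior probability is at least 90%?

Prior odds = 1/19.
Target odds = 0.9/0.1 = 9.
Need L⁴ ≥ 9 ÷ (1/19) = 171.
3⁴ = 81 < 171 ≤ 256 = 4⁴, so L = 4.

4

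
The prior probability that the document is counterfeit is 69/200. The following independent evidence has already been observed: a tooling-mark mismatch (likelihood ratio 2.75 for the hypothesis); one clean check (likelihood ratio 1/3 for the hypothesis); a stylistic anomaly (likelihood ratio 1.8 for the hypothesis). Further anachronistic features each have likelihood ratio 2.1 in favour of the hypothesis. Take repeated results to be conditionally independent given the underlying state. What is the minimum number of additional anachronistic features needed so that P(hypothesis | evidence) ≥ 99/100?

7

Prior odds = 0.345/0.655 = 69/131.
Combined Bayes factor of the evidence already in hand = 2.75 × (1/3) × 1.8 = 1.65.
Odds after that evidence = (69/131) × 1.65 = 2277/2620.
Target odds = 0.99/0.01 = 99.
Need 2.1ⁿ ≥ 99 ÷ (2277/2620) = 2620/23.
2.1⁶ = 85766121/1000000 falls short of 2620/23 but 2.1⁷ ≈180.109 reaches it, so n = 7.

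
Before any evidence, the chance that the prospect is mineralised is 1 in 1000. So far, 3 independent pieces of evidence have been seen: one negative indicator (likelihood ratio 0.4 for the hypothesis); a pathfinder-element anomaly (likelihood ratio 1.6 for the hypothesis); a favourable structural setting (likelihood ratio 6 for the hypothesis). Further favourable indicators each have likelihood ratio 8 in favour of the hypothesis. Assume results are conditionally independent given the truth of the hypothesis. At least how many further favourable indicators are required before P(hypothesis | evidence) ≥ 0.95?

5

Prior odds = 0.001/0.999 = 1/999.
Combined Bayes factor of the evidence already in hand = 0.4 × 1.6 × 6 = 3.84.
Odds after that evidence = (1/999) × 3.84 = 32/8325.
Target odds = 0.95/0.05 = 19.
Need 8ⁿ ≥ 19 ÷ (32/8325) = 4942.96875.
8⁴ = 4096 falls short of 4942.96875 but 8⁵ = 32768 reaches it, so n = 5.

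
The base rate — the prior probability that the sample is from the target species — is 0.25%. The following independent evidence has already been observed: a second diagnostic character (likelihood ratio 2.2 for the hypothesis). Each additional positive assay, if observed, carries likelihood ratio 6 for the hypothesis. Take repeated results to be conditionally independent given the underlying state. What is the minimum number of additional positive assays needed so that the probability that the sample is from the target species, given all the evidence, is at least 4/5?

4

Prior odds = 0.0025/0.9975 = 1/399.
Bayes factor of the evidence already in hand = 2.2.
Odds after that evidence = (1/399) × 2.2 = 11/1995.
Target odds = 0.8/0.2 = 4.
Need 6ⁿ ≥ 4 ÷ (11/1995) = 7980/11.
6³ = 216 falls short of 7980/11 but 6⁴ = 1296 reaches it, so n = 4.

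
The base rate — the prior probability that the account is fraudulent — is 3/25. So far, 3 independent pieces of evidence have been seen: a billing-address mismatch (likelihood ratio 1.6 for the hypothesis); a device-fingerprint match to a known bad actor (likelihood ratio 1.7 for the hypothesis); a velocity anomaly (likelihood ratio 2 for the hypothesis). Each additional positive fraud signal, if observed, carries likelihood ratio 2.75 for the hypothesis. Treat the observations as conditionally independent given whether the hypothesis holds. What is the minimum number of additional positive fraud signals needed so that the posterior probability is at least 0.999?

8

Prior odds = 0.12/0.88 = 3/22.
Combined Bayes factor of the evidence already in hand = 1.6 × 1.7 × 2 = 5.44.
Odds after that evidence = (3/22) × 5.44 = 204/275.
Target odds = 0.999/0.001 = 999.
Need 2.75ⁿ ≥ 999 ÷ (204/275) = 91575/68.
2.75⁷ = 19487171/16384 falls short of 91575/68 but 2.75⁸ = 214358881/65536 reaches it, so n = 8.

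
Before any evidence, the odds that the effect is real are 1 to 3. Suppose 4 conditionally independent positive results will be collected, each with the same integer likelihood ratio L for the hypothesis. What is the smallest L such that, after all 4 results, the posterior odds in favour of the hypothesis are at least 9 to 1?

3

Prior odds = 1/3.
Target odds = 9.
Need L⁴ ≥ 9 ÷ (1/3) = 27.
2⁴ = 16 < 27 ≤ 81 = 3⁴, so L = 3.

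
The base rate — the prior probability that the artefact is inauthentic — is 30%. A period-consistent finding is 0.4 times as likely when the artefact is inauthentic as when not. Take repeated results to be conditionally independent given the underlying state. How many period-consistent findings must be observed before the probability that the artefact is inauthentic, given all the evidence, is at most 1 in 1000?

7

Prior odds: 0.3 ÷ 0.7 = 3/7.
Likelihood ratio per period-consistent finding = 0.4.
Target odds: 0.001 ÷ 0.999 = 1/999.
Require 0.4ⁿ ≤ 1/999 ÷ (3/7) = 7/2997.
0.4⁶ = 64/15625 is still above 7/2997 but 0.4⁷ = 128/78125 is at or below it, so n = 7.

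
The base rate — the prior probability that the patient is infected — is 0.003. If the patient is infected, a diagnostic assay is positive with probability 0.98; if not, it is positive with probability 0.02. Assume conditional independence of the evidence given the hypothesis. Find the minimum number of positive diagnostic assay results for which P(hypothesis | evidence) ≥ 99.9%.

4

Prior odds: 0.003 ÷ 0.997 = 3/997.
Likelihood ratio of a positive = 0.98/0.02 = 49.
Target posterior odds = 0.999/0.001 = 999.
Require 49ⁿ ≥ 999 ÷ (3/997) = 332001.
49³ = 117649 falls short of 332001 but 49⁴ = 5764801 reaches it, so n = 4.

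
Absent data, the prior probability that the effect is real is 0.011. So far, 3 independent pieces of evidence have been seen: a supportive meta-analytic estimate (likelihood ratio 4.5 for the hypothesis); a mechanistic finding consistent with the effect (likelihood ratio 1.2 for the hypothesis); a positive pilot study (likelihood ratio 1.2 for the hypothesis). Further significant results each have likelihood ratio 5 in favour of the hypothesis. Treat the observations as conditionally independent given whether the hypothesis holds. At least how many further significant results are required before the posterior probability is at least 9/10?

3

Prior odds = 0.011/0.989 = 11/989.
Combined Bayes factor of the evidence already in hand = 4.5 × 1.2 × 1.2 = 6.48.
Odds after that evidence = (11/989) × 6.48 = 1782/24725.
Target odds = 0.9/0.1 = 9.
Need 5ⁿ ≥ 9 ÷ (1782/24725) = 24725/198.
5² = 25 falls short of 24725/198 but 5³ = 125 reaches it, so n = 3.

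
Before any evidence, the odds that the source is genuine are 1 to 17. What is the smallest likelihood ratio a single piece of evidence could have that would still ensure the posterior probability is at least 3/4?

51

Prior odds = 1/17.
Target odds = 0.75/0.25 = 3.
Required Bayes factor = 3 ÷ (1/17) = 51.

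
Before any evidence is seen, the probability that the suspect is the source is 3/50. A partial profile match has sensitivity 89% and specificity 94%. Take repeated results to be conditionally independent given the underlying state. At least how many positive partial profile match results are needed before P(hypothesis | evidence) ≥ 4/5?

2

Prior odds: 0.06 ÷ 0.94 = 3/47.
False-positive rate = 1 − 0.94 = 0.06; likelihood ratio of a positive = 0.89/0.06 = 89/6.
Target posterior odds = 0.8/0.2 = 4.
Require (89/6)ⁿ ≥ 4 ÷ (3/47) = 188/3.
(89/6)¹ = 89/6 falls short of 188/3 but (89/6)² = 7921/36 reaches it, so n = 2.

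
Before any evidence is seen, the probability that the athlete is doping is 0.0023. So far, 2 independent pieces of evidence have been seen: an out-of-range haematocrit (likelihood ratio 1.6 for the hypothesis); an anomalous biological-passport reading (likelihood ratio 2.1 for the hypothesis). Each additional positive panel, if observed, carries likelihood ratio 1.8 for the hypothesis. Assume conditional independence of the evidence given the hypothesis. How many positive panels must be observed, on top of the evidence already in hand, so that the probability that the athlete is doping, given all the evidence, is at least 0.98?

15

Prior odds = 0.0023/0.9977 = 23/9977.
Combined Bayes factor of the evidence already in hand = 1.6 × 2.1 = 3.36.
Odds after that evidence = (23/9977) × 3.36 = 1932/249425.
Target odds = 0.98/0.02 = 49.
Need 1.8ⁿ ≥ 49 ÷ (1932/249425) = 1745975/276.
1.8¹⁴ ≈3748.13 falls short of 1745975/276 but 1.8¹⁵ ≈6746.64 reaches it, so n = 15.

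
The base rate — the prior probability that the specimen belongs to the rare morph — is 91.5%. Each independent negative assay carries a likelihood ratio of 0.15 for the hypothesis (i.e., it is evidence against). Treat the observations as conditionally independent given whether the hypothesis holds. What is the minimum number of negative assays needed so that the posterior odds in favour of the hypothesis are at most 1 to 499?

Prior odds = 0.915/0.085 = 183/17.
Likelihood ratio per negative assay = 0.15.
Target odds = 1/499.
Need (183/17) × 0.15ⁿ ≤ 1/499, i.e. 0.15ⁿ ≤ 17/91317.
0.15⁴ = 81/160000 is still above 17/91317 but 0.15⁵ = 243/3200000 is at or below it, so n = 5.

5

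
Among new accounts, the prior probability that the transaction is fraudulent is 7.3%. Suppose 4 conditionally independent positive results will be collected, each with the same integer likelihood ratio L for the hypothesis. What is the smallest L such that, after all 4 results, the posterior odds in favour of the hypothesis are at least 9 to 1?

Prior odds = 0.073/0.927 = 73/927.
Target odds = 9.
Need L⁴ ≥ 9 ÷ (73/927) = 8343/73.
3⁴ = 81 < 8343/73 ≤ 256 = 4⁴, so L = 4.

4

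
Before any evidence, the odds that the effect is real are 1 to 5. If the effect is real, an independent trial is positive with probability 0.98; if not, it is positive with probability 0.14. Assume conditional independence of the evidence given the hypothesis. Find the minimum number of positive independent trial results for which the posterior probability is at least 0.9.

Prior odds = 0.2.
Likelihood ratio of a positive = 0.98/0.14 = 7.
Target posterior odds = 0.9/0.1 = 9.
Need 0.2 × 7ⁿ ≥ 9, i.e. 7ⁿ ≥ 45.
7¹ = 7 falls short of 45 but 7² = 49 reaches it, so n = 2.

2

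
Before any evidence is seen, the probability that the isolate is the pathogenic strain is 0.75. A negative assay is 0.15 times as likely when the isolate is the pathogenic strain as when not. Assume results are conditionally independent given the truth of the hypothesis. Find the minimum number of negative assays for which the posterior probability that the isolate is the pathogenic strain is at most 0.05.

3

Prior odds = 0.75/0.25 = 3.
Likelihood ratio per negative assay = 0.15.
Target posterior odds = 0.05/0.95 = 1/19.
Need 3 × 0.15ⁿ ≤ 1/19, i.e. 0.15ⁿ ≤ 1/57.
0.15² = 0.0225 is still above 1/57 but 0.15³ = 0.003375 is at or below it, so n = 3.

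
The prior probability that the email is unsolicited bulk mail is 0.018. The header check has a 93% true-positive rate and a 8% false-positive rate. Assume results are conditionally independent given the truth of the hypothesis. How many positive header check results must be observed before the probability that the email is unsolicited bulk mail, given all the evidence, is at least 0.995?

4

Prior odds: 0.018 ÷ 0.982 = 9/491.
Likelihood ratio of a positive result = 0.93/0.08 = 11.625.
Target odds: 0.995 ÷ 0.005 = 199.
Need (9/491) × 11.625ⁿ ≥ 199, i.e. 11.625ⁿ ≥ 97709/9.
11.625³ = 804357/512 falls short of 97709/9 but 11.625⁴ = 74805201/4096 reaches it, so n = 4.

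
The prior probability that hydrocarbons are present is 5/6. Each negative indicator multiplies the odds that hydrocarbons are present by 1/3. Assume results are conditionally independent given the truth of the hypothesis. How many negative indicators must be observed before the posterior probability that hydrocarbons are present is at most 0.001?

8

Prior odds = (5/6)/(1/6) = 5.
Likelihood ratio per negative indicator = 1/3.
Target odds: 0.001 ÷ 0.999 = 1/999.
Need 5 × (1/3)ⁿ ≤ 1/999, i.e. (1/3)ⁿ ≤ 1/4995.
(1/3)⁷ = 1/2187 is still above 1/4995 but (1/3)⁸ = 1/6561 is at or below it, so n = 8.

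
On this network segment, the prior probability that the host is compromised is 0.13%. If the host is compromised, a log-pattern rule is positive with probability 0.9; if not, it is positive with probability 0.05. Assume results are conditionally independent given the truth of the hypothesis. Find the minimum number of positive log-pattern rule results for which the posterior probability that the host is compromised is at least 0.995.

5

Prior odds = 0.0013/0.9987 = 13/9987.
Likelihood ratio of a positive = 0.9/0.05 = 18.
Target odds: 0.995 ÷ 0.005 = 199.
Require 18ⁿ ≥ 199 ÷ (13/9987) = 1987413/13.
18⁴ = 104976 falls short of 1987413/13 but 18⁵ = 1889568 reaches it, so n = 5.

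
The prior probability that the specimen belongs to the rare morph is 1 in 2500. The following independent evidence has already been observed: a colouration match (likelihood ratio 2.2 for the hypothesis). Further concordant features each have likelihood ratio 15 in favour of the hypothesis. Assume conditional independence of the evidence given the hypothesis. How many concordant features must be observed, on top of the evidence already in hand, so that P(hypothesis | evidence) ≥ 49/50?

5

Prior odds = 0.0004/0.9996 = 1/2499.
Bayes factor of the evidence already in hand = 2.2.
Odds after that evidence = (1/2499) × 2.2 = 11/12495.
Target odds = 0.98/0.02 = 49.
Need 15ⁿ ≥ 49 ÷ (11/12495) = 612255/11.
15⁴ = 50625 falls short of 612255/11 but 15⁵ = 759375 reaches it, so n = 5.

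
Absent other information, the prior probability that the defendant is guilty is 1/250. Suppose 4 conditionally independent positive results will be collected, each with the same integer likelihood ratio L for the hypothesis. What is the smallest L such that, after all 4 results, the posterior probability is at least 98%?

Prior odds = 0.004/0.996 = 1/249.
Target odds = 0.98/0.02 = 49.
Need L⁴ ≥ 49 ÷ (1/249) = 12201.
10⁴ = 10000 < 12201 ≤ 14641 = 11⁴, so L = 11.

11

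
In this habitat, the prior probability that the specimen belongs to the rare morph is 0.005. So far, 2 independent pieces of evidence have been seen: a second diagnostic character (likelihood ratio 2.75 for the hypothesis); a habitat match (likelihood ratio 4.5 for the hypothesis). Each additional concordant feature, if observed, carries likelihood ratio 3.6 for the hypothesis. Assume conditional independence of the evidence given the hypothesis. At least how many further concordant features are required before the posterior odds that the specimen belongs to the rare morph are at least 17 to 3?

4

Prior odds = 0.005/0.995 = 1/199.
Combined Bayes factor of the evidence already in hand = 2.75 × 4.5 = 12.375.
Odds after that evidence = (1/199) × 12.375 = 99/1592.
Target odds = 17/3.
Need 3.6ⁿ ≥ 17/3 ÷ (99/1592) = 27064/297.
3.6³ = 46.656 falls short of 27064/297 but 3.6⁴ = 167.9616 reaches it, so n = 4.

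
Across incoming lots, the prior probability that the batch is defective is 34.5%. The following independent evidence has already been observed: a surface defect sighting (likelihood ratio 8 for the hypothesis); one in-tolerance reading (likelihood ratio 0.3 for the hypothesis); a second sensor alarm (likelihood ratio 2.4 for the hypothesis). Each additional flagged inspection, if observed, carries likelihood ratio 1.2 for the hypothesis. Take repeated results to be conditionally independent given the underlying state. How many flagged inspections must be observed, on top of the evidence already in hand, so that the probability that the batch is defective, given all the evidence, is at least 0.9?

6

Prior odds = 0.345/0.655 = 69/131.
Combined Bayes factor of the evidence already in hand = 8 × 0.3 × 2.4 = 5.76.
Odds after that evidence = (69/131) × 5.76 = 9936/3275.
Target odds = 0.9/0.1 = 9.
Need 1.2ⁿ ≥ 9 ÷ (9936/3275) = 3275/1104.
1.2⁵ = 2.48832 falls short of 3275/1104 but 1.2⁶ = 46656/15625 reaches it, so n = 6.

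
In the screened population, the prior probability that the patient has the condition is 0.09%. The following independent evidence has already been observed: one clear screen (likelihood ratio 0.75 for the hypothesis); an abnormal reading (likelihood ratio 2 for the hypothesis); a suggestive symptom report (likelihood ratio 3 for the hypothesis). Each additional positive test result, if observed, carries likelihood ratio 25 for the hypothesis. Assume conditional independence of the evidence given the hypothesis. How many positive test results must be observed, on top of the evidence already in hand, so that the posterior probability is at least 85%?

Prior odds = 0.0009/0.9991 = 9/9991.
Combined Bayes factor of the evidence already in hand = 0.75 × 2 × 3 = 4.5.
Odds after that evidence = (9/9991) × 4.5 = 81/19982.
Target odds = 0.85/0.15 = 17/3.
Need 25ⁿ ≥ 17/3 ÷ (81/19982) = 339694/243.
25² = 625 falls short of 339694/243 but 25³ = 15625 reaches it, so n = 3.

3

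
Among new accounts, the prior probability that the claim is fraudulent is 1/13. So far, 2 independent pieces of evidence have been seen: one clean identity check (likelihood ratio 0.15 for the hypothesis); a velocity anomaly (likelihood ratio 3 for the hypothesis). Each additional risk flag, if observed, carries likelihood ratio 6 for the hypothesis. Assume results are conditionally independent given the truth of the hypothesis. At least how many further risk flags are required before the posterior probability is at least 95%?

4

Prior odds = (1/13)/(12/13) = 1/12.
Combined Bayes factor of the evidence already in hand = 0.15 × 3 = 0.45.
Odds after that evidence = (1/12) × 0.45 = 0.0375.
Target odds = 0.95/0.05 = 19.
Need 6ⁿ ≥ 19 ÷ 0.0375 = 1520/3.
6³ = 216 falls short of 1520/3 but 6⁴ = 1296 reaches it, so n = 4.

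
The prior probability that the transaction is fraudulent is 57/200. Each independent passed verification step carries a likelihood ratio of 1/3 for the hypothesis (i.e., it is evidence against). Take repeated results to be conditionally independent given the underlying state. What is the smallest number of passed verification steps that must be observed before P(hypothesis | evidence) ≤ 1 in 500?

5

Prior odds = 0.285/0.715 = 57/143.
Likelihood ratio per passed verification step = 1/3.
Target odds: 0.002 ÷ 0.998 = 1/499.
Require (1/3)ⁿ ≤ 1/499 ÷ (57/143) = 143/28443.
(1/3)⁴ = 1/81 is still above 143/28443 but (1/3)⁵ = 1/243 is at or below it, so n = 5.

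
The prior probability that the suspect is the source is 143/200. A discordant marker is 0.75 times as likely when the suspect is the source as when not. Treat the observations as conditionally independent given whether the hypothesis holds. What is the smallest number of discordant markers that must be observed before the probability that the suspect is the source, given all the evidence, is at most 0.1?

11

Prior odds: 0.715 ÷ 0.285 = 143/57.
Likelihood ratio per discordant marker = 0.75.
Target odds: 0.1 ÷ 0.9 = 1/9.
Need (143/57) × 0.75ⁿ ≤ 1/9, i.e. 0.75ⁿ ≤ 19/429.
0.75¹⁰ = 59049/1048576 is still above 19/429 but 0.75¹¹ = 177147/4194304 is at or below it, so n = 11.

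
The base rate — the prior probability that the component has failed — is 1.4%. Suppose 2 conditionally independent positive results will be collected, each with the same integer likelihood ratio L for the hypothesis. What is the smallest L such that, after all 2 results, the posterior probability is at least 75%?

Prior odds = 0.014/0.986 = 7/493.
Target odds = 0.75/0.25 = 3.
Need L² ≥ 3 ÷ (7/493) = 1479/7.
14² = 196 < 1479/7 ≤ 225 = 15², so L = 15.

15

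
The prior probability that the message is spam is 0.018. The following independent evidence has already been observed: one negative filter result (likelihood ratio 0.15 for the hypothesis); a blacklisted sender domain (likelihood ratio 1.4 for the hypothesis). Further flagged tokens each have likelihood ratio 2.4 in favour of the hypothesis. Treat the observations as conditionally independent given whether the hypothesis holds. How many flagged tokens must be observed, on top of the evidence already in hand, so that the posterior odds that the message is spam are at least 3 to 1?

Prior odds = 0.018/0.982 = 9/491.
Combined Bayes factor of the evidence already in hand = 0.15 × 1.4 = 0.21.
Odds after that evidence = (9/491) × 0.21 = 189/49100.
Target odds = 3.
Need 2.4ⁿ ≥ 3 ÷ (189/49100) = 49100/63.
2.4⁷ = 35831808/78125 falls short of 49100/63 but 2.4⁸ = 429981696/390625 reaches it, so n = 8.

8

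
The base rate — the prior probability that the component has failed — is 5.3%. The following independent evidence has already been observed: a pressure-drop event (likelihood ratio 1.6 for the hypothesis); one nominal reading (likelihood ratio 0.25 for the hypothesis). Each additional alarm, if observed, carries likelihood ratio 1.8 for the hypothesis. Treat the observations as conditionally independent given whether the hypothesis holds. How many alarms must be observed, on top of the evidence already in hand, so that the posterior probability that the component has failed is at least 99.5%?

16

Prior odds = 0.053/0.947 = 53/947.
Combined Bayes factor of the evidence already in hand = 1.6 × 0.25 = 0.4.
Odds after that evidence = (53/947) × 0.4 = 106/4735.
Target odds = 0.995/0.005 = 199.
Need 1.8ⁿ ≥ 199 ÷ (106/4735) = 942265/106.
1.8¹⁵ ≈6746.64 falls short of 942265/106 but 1.8¹⁶ ≈12144 reaches it, so n = 16.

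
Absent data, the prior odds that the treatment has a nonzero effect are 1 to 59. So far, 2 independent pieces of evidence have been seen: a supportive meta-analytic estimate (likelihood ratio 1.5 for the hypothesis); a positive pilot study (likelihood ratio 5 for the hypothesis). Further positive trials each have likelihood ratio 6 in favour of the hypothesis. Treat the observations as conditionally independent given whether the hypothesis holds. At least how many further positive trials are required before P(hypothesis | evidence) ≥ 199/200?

5

Prior odds = 1/59.
Combined Bayes factor of the evidence already in hand = 1.5 × 5 = 7.5.
Odds after that evidence = (1/59) × 7.5 = 15/118.
Target odds = 0.995/0.005 = 199.
Need 6ⁿ ≥ 199 ÷ (15/118) = 23482/15.
6⁴ = 1296 falls short of 23482/15 but 6⁵ = 7776 reaches it, so n = 5.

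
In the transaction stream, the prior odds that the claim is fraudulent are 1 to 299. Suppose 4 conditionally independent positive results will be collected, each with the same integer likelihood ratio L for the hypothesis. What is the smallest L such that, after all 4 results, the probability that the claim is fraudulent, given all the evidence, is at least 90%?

8

Prior odds = 1/299.
Target odds = 0.9/0.1 = 9.
Need L⁴ ≥ 9 ÷ (1/299) = 2691.
7⁴ = 2401 < 2691 ≤ 4096 = 8⁴, so L = 8.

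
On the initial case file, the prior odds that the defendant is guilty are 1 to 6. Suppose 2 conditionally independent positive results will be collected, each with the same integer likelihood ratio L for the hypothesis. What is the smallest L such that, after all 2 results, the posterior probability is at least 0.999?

78

Prior odds = 1/6.
Target odds = 0.999/0.001 = 999.
Need L² ≥ 999 ÷ (1/6) = 5994.
77² = 5929 < 5994 ≤ 6084 = 78², so L = 78.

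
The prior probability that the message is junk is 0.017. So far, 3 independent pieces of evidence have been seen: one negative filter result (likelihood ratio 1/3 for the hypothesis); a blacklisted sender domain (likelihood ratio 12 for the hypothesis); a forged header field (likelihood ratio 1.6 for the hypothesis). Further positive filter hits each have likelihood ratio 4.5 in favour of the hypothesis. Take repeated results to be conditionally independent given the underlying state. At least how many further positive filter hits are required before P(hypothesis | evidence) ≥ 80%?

Prior odds = 0.017/0.983 = 17/983.
Combined Bayes factor of the evidence already in hand = (1/3) × 12 × 1.6 = 6.4.
Odds after that evidence = (17/983) × 6.4 = 544/4915.
Target odds = 0.8/0.2 = 4.
Need 4.5ⁿ ≥ 4 ÷ (544/4915) = 4915/136.
4.5² = 20.25 falls short of 4915/136 but 4.5³ = 91.125 reaches it, so n = 3.

3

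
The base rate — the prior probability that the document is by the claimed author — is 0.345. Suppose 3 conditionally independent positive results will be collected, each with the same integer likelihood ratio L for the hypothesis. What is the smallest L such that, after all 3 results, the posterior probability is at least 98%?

Prior odds = 0.345/0.655 = 69/131.
Target odds = 0.98/0.02 = 49.
Need L³ ≥ 49 ÷ (69/131) = 6419/69.
4³ = 64 < 6419/69 ≤ 125 = 5³, so L = 5.

5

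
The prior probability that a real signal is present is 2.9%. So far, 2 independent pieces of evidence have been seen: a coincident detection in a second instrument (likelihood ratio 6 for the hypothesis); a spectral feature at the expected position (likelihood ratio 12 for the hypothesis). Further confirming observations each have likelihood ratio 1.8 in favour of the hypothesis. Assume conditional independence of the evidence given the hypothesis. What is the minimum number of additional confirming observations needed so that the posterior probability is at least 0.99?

Prior odds = 0.029/0.971 = 29/971.
Combined Bayes factor of the evidence already in hand = 6 × 12 = 72.
Odds after that evidence = (29/971) × 72 = 2088/971.
Target odds = 0.99/0.01 = 99.
Need 1.8ⁿ ≥ 99 ÷ (2088/971) = 10681/232.
1.8⁶ = 531441/15625 falls short of 10681/232 but 1.8⁷ = 4782969/78125 reaches it, so n = 7.

7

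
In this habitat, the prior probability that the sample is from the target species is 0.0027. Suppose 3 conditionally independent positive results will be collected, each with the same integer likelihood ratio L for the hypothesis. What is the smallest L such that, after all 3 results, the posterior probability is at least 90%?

Prior odds = 0.0027/0.9973 = 27/9973.
Target odds = 0.9/0.1 = 9.
Need L³ ≥ 9 ÷ (27/9973) = 9973/3.
14³ = 2744 < 9973/3 ≤ 3375 = 15³, so L = 15.

15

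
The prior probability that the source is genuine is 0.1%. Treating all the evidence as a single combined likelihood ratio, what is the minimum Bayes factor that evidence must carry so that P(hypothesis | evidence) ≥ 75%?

Prior odds = 0.001/0.999 = 1/999.
Target odds = 0.75/0.25 = 3.
Required Bayes factor = 3 ÷ (1/999) = 2997.

2997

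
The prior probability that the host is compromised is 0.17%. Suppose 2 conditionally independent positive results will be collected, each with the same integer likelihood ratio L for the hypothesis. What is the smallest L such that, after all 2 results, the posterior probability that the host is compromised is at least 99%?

Prior odds = 0.0017/0.9983 = 17/9983.
Target odds = 0.99/0.01 = 99.
Need L² ≥ 99 ÷ (17/9983) = 988317/17.
241² = 58081 < 988317/17 ≤ 58564 = 242², so L = 242.

242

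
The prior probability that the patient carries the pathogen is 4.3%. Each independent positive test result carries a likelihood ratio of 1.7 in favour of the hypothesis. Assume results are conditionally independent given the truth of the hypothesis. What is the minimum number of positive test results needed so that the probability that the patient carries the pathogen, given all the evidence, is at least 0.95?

Prior odds: 0.043 ÷ 0.957 = 43/957.
Likelihood ratio per positive test result = 1.7.
Target odds: 0.95 ÷ 0.05 = 19.
Need (43/957) × 1.7ⁿ ≥ 19, i.e. 1.7ⁿ ≥ 18183/43.
1.7¹¹ ≈342.719 falls short of 18183/43 but 1.7¹² ≈582.622 reaches it, so n = 12.

12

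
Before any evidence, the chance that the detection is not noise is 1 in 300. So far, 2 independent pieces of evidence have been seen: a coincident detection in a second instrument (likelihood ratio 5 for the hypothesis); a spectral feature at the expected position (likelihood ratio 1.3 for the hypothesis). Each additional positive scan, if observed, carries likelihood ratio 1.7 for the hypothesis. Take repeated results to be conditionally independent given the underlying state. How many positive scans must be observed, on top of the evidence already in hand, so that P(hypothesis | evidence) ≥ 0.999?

21

Prior odds = (1/300)/(299/300) = 1/299.
Combined Bayes factor of the evidence already in hand = 5 × 1.3 = 6.5.
Odds after that evidence = (1/299) × 6.5 = 1/46.
Target odds = 0.999/0.001 = 999.
Need 1.7ⁿ ≥ 999 ÷ (1/46) = 45954.
1.7²⁰ ≈40642.3 falls short of 45954 but 1.7²¹ ≈69091.9 reaches it, so n = 21.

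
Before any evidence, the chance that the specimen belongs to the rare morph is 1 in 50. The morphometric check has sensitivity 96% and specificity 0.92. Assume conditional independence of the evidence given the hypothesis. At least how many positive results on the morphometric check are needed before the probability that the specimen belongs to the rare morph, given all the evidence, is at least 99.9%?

Prior odds = 0.02/0.98 = 1/49.
False-positive rate = 1 − 0.92 = 0.08; likelihood ratio of a positive = 0.96/0.08 = 12.
Target odds: 0.999 ÷ 0.001 = 999.
Need (1/49) × 12ⁿ ≥ 999, i.e. 12ⁿ ≥ 48951.
12⁴ = 20736 falls short of 48951 but 12⁵ = 248832 reaches it, so n = 5.

5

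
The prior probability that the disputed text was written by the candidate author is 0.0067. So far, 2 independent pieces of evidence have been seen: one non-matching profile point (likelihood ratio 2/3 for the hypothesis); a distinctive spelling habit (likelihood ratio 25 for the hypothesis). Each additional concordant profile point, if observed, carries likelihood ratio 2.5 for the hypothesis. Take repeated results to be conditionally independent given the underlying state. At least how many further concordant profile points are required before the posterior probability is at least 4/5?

4

Prior odds = 0.0067/0.9933 = 67/9933.
Combined Bayes factor of the evidence already in hand = (2/3) × 25 = 50/3.
Odds after that evidence = (67/9933) × 50/3 = 3350/29799.
Target odds = 0.8/0.2 = 4.
Need 2.5ⁿ ≥ 4 ÷ (3350/29799) = 59598/1675.
2.5³ = 15.625 falls short of 59598/1675 but 2.5⁴ = 39.0625 reaches it, so n = 4.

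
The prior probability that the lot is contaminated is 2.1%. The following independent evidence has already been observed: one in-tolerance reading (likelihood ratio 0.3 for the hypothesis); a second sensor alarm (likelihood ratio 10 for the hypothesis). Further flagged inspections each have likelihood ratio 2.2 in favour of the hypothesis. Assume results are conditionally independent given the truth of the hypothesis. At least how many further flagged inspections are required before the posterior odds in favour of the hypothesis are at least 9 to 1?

Prior odds = 0.021/0.979 = 21/979.
Combined Bayes factor of the evidence already in hand = 0.3 × 10 = 3.
Odds after that evidence = (21/979) × 3 = 63/979.
Target odds = 9.
Need 2.2ⁿ ≥ 9 ÷ (63/979) = 979/7.
2.2⁶ = 1771561/15625 falls short of 979/7 but 2.2⁷ = 19487171/78125 reaches it, so n = 7.

7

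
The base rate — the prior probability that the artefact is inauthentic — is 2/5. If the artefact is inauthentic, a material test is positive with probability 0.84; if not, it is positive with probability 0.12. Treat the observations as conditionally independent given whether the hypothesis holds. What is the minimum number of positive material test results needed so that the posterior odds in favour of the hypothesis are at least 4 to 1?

Prior odds = 0.4/0.6 = 2/3.
Likelihood ratio of a positive = 0.84/0.12 = 7.
Target odds = 4.
Require 7ⁿ ≥ 4 ÷ (2/3) = 6.
7¹ = 7, which meets the required 6; so n = 1.

1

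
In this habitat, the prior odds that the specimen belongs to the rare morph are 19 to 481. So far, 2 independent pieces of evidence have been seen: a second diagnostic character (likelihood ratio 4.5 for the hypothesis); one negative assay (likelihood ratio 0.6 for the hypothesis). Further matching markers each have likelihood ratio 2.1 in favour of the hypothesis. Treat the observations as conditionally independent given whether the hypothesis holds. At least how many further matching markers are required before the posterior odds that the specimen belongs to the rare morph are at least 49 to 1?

9

Prior odds = 19/481.
Combined Bayes factor of the evidence already in hand = 4.5 × 0.6 = 2.7.
Odds after that evidence = (19/481) × 2.7 = 513/4810.
Target odds = 49.
Need 2.1ⁿ ≥ 49 ÷ (513/4810) = 235690/513.
2.1⁸ ≈378.229 falls short of 235690/513 but 2.1⁹ ≈794.28 reaches it, so n = 9.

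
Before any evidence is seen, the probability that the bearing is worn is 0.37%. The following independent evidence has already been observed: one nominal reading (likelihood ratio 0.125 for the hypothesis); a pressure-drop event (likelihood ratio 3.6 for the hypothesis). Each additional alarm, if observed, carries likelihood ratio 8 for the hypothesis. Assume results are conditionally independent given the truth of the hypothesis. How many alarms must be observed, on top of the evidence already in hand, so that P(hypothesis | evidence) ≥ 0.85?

4

Prior odds = 0.0037/0.9963 = 37/9963.
Combined Bayes factor of the evidence already in hand = 0.125 × 3.6 = 0.45.
Odds after that evidence = (37/9963) × 0.45 = 37/22140.
Target odds = 0.85/0.15 = 17/3.
Need 8ⁿ ≥ 17/3 ÷ (37/22140) = 125460/37.
8³ = 512 falls short of 125460/37 but 8⁴ = 4096 reaches it, so n = 4.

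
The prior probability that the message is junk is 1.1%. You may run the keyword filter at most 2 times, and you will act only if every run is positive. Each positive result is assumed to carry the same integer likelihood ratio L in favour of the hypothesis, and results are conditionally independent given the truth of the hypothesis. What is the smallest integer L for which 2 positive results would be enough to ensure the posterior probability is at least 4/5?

19

Prior odds = 0.011/0.989 = 11/989.
Target odds = 0.8/0.2 = 4.
Need L² ≥ 4 ÷ (11/989) = 3956/11.
18² = 324 < 3956/11 ≤ 361 = 19², so L = 19.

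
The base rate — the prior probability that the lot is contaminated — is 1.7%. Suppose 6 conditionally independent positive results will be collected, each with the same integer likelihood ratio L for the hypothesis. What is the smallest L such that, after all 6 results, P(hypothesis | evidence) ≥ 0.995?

Prior odds = 0.017/0.983 = 17/983.
Target odds = 0.995/0.005 = 199.
Need L⁶ ≥ 199 ÷ (17/983) = 195617/17.
4⁶ = 4096 < 195617/17 ≤ 15625 = 5⁶, so L = 5.

5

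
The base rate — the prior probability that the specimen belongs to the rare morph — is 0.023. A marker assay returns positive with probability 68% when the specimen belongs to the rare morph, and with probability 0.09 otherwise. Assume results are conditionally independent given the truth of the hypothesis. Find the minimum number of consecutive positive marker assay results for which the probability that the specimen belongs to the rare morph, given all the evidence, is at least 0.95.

Prior odds = 0.023/0.977 = 23/977.
Likelihood ratio of a positive result = 0.68/0.09 = 68/9.
Target odds: 0.95 ÷ 0.05 = 19.
Need (23/977) × (68/9)ⁿ ≥ 19, i.e. (68/9)ⁿ ≥ 18563/23.
(68/9)³ = 314432/729 falls short of 18563/23 but (68/9)⁴ = 21381376/6561 reaches it, so n = 4.

4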